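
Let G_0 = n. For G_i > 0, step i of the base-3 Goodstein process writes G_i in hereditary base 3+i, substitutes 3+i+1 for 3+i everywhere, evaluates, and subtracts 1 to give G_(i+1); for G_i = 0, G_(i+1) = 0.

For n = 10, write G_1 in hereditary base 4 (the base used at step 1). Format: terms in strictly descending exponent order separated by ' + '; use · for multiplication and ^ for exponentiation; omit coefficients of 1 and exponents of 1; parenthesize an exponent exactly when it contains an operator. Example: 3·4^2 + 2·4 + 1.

(0) 10|_3 = 3^2 + 1 ↦ 4^2 + 1|_4 = 17 ⇒ 16
(1) 16|_4 = 4^2 ↦ 5^2|_5 = 25 ⇒ 24

4^2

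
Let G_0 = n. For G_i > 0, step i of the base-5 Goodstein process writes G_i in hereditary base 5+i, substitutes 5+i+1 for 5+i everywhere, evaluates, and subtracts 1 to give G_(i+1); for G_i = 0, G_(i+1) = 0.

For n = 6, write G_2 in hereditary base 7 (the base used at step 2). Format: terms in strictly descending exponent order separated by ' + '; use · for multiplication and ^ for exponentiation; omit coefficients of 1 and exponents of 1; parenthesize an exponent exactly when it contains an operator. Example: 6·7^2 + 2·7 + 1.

6

[0] 6 ≡ 5 + 1 (base 5). Lift 6: 7. −1: 6.
[1] 6 ≡ 6 (base 6). Lift 7: 7. −1: 6.
[2] 6 ≡ 6 (base 7). Lift 8: 6. −1: 5.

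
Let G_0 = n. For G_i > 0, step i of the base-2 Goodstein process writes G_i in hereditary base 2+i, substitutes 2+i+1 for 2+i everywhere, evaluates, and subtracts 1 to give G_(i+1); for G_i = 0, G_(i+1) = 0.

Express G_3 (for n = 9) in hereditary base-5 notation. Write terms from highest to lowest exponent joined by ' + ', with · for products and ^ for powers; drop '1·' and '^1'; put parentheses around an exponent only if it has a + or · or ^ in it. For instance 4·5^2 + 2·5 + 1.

3·5^5 + 3·5^3 + 3·5^2 + 3·5 + 2

G_0 = 9. HB_2(9) = 2^(2 + 1) + 1. Bump = 82. G_1 = 81.
G_1 = 81. HB_3(81) = 3^(3 + 1). Bump = 1024. G_2 = 1023.
G_2 = 1023. HB_4(1023) = 3·4^4 + 3·4^3 + 3·4^2 + 3·4 + 3. Bump = 9843. G_3 = 9842.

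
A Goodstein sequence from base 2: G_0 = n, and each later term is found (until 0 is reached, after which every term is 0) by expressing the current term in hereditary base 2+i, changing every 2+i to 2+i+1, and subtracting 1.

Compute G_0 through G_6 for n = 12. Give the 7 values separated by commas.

12, 107, 1065, 15685, 280019, 5764910, 134217867

[0] 12 ≡ 2^(2 + 1) + 2^2 (base 2). Lift 3: 108. −1: 107.
[1] 107 ≡ 3^(3 + 1) + 2·3^2 + 2·3 + 2 (base 3). Lift 4: 1066. −1: 1065.
[2] 1065 ≡ 4^(4 + 1) + 2·4^2 + 2·4 + 1 (base 4). Lift 5: 15686. −1: 15685.
[3] 15685 ≡ 5^(5 + 1) + 2·5^2 + 2·5 (base 5). Lift 6: 280020. −1: 280019.
[4] 280019 ≡ 6^(6 + 1) + 2·6^2 + 6 + 5 (base 6). Lift 7: 5764911. −1: 5764910.
[5] 5764910 ≡ 7^(7 + 1) + 2·7^2 + 7 + 4 (base 7). Lift 8: 134217868. −1: 134217867.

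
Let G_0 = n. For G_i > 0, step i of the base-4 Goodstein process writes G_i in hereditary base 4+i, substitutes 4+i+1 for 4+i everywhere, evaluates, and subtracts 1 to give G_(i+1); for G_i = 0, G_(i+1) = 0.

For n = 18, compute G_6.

base 4: 18 = 4^2 + 2; at 5: 5^2 + 2 = 27; next = 26
base 5: 26 = 5^2 + 1; at 6: 6^2 + 1 = 37; next = 36
base 6: 36 = 6^2; at 7: 7^2 = 49; next = 48
base 7: 48 = 6·7 + 6; at 8: 6·8 + 6 = 54; next = 53
base 8: 53 = 6·8 + 5; at 9: 6·9 + 5 = 59; next = 58
base 9: 58 = 6·9 + 4; at 10: 6·10 + 4 = 64; next = 63
base 10: 63 = 6·10 + 3; at 11: 6·11 + 3 = 69; next = 68

63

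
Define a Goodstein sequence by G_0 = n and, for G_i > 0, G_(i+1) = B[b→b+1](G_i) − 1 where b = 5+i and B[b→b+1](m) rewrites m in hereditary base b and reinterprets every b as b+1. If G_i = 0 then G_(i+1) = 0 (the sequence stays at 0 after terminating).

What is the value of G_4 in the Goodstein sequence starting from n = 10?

11

base 5: 10 = 2·5; at 6: 2·6 = 12; next = 11
base 6: 11 = 6 + 5; at 7: 7 + 5 = 12; next = 11
base 7: 11 = 7 + 4; at 8: 8 + 4 = 12; next = 11
base 8: 11 = 8 + 3; at 9: 9 + 3 = 12; next = 11
base 9: 11 = 9 + 2; at 10: 10 + 2 = 12; next = 11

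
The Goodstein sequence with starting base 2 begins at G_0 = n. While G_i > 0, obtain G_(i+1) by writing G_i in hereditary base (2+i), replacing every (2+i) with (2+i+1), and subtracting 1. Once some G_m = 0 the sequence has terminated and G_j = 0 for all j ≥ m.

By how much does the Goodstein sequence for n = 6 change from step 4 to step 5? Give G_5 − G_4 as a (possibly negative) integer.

6 —HB2→ 2^2 + 2 —bump→ 3^3 + 3 = 30 —(−1)→ 29
29 —HB3→ 3^3 + 2 —bump→ 4^4 + 2 = 258 —(−1)→ 257
257 —HB4→ 4^4 + 1 —bump→ 5^5 + 1 = 3126 —(−1)→ 3125
3125 —HB5→ 5^5 —bump→ 6^6 = 46656 —(−1)→ 46655
46655 —HB6→ 5·6^5 + 5·6^4 + 5·6^3 + 5·6^2 + 5·6 + 5 —bump→ 5·7^5 + 5·7^4 + 5·7^3 + 5·7^2 + 5·7 + 5 = 98040 —(−1)→ 98039

51384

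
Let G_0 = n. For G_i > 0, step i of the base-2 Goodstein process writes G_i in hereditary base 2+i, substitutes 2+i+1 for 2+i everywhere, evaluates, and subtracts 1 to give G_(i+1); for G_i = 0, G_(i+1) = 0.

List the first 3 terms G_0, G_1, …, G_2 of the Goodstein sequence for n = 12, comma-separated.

12, 107, 1065

G_0=12  [base 2] 2^(2 + 1) + 2^2  →[2↦3]→  3^(3 + 1) + 3^3 = 108  −1 ⇒ G_1=107
G_1=107  [base 3] 3^(3 + 1) + 2·3^2 + 2·3 + 2  →[3↦4]→  4^(4 + 1) + 2·4^2 + 2·4 + 2 = 1066  −1 ⇒ G_2=1065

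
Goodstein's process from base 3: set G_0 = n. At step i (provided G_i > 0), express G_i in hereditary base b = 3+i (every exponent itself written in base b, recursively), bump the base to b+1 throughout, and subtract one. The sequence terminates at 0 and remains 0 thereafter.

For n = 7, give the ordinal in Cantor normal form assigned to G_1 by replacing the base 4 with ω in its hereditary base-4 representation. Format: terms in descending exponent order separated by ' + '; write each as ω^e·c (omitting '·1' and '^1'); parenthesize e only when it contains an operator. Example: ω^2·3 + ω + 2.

ω·2

step 0: 7 = 2·3 + 1; sub 4 for 3: 2·4 + 1; = 9; G_1 = 9−1 = 8
step 1: 8 = 2·4; sub 5 for 4: 2·5; = 10; G_2 = 10−1 = 9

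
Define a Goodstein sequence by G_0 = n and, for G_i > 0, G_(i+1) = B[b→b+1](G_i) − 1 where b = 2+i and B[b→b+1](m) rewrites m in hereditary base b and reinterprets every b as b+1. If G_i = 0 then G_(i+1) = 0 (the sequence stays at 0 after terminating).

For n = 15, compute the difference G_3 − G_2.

17469

G_0=15  [base 2] 2^(2 + 1) + 2^2 + 2 + 1  →[2↦3]→  3^(3 + 1) + 3^3 + 3 + 1 = 112  −1 ⇒ G_1=111
G_1=111  [base 3] 3^(3 + 1) + 3^3 + 3  →[3↦4]→  4^(4 + 1) + 4^4 + 4 = 1284  −1 ⇒ G_2=1283
G_2=1283  [base 4] 4^(4 + 1) + 4^4 + 3  →[4↦5]→  5^(5 + 1) + 5^5 + 3 = 18753  −1 ⇒ G_3=18752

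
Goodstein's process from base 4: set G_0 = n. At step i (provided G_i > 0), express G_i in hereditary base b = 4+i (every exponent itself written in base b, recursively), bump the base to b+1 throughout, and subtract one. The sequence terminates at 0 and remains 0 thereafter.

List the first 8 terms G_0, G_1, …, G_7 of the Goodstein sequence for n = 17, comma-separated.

17, 25, 35, 39, 43, 47, 51, 55

i=0: 17 = 4^2 + 1 (b=4); 4→5: 5^2 + 1 = 26; 26−1 = 25
i=1: 25 = 5^2 (b=5); 5→6: 6^2 = 36; 36−1 = 35
i=2: 35 = 5·6 + 5 (b=6); 6→7: 5·7 + 5 = 40; 40−1 = 39
i=3: 39 = 5·7 + 4 (b=7); 7→8: 5·8 + 4 = 44; 44−1 = 43
i=4: 43 = 5·8 + 3 (b=8); 8→9: 5·9 + 3 = 48; 48−1 = 47
i=5: 47 = 5·9 + 2 (b=9); 9→10: 5·10 + 2 = 52; 52−1 = 51
i=6: 51 = 5·10 + 1 (b=10); 10→11: 5·11 + 1 = 56; 56−1 = 55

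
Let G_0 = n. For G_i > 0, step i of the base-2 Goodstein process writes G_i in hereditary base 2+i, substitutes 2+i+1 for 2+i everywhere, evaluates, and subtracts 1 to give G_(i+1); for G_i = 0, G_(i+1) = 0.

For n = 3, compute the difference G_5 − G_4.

-1

[0] 3 ≡ 2 + 1 (base 2). Lift 3: 4. −1: 3.
[1] 3 ≡ 3 (base 3). Lift 4: 4. −1: 3.
[2] 3 ≡ 3 (base 4). Lift 5: 3. −1: 2.
[3] 2 ≡ 2 (base 5). Lift 6: 2. −1: 1.
[4] 1 ≡ 1 (base 6). Lift 7: 1. −1: 0.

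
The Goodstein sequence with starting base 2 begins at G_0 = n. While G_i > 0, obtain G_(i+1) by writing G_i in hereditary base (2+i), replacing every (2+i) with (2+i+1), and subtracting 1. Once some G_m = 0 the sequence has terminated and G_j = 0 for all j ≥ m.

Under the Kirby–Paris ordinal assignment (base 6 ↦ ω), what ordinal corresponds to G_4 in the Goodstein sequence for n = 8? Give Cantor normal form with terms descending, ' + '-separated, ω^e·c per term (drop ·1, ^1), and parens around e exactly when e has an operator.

ω^ω·2 + ω^2·2 + ω + 5

i=0: 8 = 2^(2 + 1) (b=2); 2→3: 3^(3 + 1) = 81; 81−1 = 80
i=1: 80 = 2·3^3 + 2·3^2 + 2·3 + 2 (b=3); 3→4: 2·4^4 + 2·4^2 + 2·4 + 2 = 554; 554−1 = 553
i=2: 553 = 2·4^4 + 2·4^2 + 2·4 + 1 (b=4); 4→5: 2·5^5 + 2·5^2 + 2·5 + 1 = 6311; 6311−1 = 6310
i=3: 6310 = 2·5^5 + 2·5^2 + 2·5 (b=5); 5→6: 2·6^6 + 2·6^2 + 2·6 = 93396; 93396−1 = 93395
i=4: 93395 = 2·6^6 + 2·6^2 + 6 + 5 (b=6); 6→7: 2·7^7 + 2·7^2 + 7 + 5 = 1647196; 1647196−1 = 1647195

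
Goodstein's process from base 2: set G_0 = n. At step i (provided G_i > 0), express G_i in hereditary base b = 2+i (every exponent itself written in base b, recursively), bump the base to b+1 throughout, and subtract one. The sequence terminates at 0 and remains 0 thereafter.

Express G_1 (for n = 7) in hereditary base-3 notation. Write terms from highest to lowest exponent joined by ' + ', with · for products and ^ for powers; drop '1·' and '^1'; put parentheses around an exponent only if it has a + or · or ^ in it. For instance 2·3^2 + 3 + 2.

7 —HB2→ 2^2 + 2 + 1 —bump→ 3^3 + 3 + 1 = 31 —(−1)→ 30
30 —HB3→ 3^3 + 3 —bump→ 4^4 + 4 = 260 —(−1)→ 259

3^3 + 3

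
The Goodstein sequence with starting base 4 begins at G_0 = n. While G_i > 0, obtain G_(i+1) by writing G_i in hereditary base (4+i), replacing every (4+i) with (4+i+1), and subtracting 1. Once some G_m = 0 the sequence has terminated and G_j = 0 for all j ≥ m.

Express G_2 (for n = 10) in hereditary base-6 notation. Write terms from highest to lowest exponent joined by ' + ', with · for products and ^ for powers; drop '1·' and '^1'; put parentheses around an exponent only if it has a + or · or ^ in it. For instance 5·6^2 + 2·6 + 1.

2·6

[0] 10 ≡ 2·4 + 2 (base 4). Lift 5: 12. −1: 11.
[1] 11 ≡ 2·5 + 1 (base 5). Lift 6: 13. −1: 12.
[2] 12 ≡ 2·6 (base 6). Lift 7: 14. −1: 13.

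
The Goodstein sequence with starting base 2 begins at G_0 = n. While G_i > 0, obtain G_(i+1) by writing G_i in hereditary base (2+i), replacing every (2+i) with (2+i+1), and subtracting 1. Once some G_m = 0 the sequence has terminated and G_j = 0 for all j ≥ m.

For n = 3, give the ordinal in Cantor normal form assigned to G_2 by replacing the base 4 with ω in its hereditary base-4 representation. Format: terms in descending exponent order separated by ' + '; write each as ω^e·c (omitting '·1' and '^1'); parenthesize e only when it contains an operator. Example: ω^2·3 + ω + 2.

3

[0] 3 ≡ 2 + 1 (base 2). Lift 3: 4. −1: 3.
[1] 3 ≡ 3 (base 3). Lift 4: 4. −1: 3.
[2] 3 ≡ 3 (base 4). Lift 5: 3. −1: 2.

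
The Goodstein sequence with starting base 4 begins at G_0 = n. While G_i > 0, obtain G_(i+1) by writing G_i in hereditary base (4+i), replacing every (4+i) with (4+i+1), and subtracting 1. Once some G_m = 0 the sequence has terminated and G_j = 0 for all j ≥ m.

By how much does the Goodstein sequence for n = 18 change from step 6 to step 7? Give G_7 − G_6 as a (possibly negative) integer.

step 0: 18 = 4^2 + 2; sub 5 for 4: 5^2 + 2; = 27; G_1 = 27−1 = 26
step 1: 26 = 5^2 + 1; sub 6 for 5: 6^2 + 1; = 37; G_2 = 37−1 = 36
step 2: 36 = 6^2; sub 7 for 6: 7^2; = 49; G_3 = 49−1 = 48
step 3: 48 = 6·7 + 6; sub 8 for 7: 6·8 + 6; = 54; G_4 = 54−1 = 53
step 4: 53 = 6·8 + 5; sub 9 for 8: 6·9 + 5; = 59; G_5 = 59−1 = 58
step 5: 58 = 6·9 + 4; sub 10 for 9: 6·10 + 4; = 64; G_6 = 64−1 = 63
step 6: 63 = 6·10 + 3; sub 11 for 10: 6·11 + 3; = 69; G_7 = 69−1 = 68

5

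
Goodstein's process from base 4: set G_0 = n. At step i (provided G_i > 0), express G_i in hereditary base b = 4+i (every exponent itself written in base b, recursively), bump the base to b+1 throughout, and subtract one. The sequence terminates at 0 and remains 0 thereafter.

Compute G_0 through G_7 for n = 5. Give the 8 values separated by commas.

G_0 = 5. HB_4(5) = 4 + 1. Bump = 6. G_1 = 5.
G_1 = 5. HB_5(5) = 5. Bump = 6. G_2 = 5.
G_2 = 5. HB_6(5) = 5. Bump = 5. G_3 = 4.
G_3 = 4. HB_7(4) = 4. Bump = 4. G_4 = 3.
G_4 = 3. HB_8(3) = 3. Bump = 3. G_5 = 2.
G_5 = 2. HB_9(2) = 2. Bump = 2. G_6 = 1.
G_6 = 1. HB_10(1) = 1. Bump = 1. G_7 = 0.

5, 5, 5, 4, 3, 2, 1, 0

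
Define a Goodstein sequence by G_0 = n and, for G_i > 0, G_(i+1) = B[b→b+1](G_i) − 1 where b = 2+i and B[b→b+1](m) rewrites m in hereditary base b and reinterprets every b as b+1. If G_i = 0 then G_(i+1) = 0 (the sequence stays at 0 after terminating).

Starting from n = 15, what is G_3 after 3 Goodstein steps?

G_0=15  [base 2] 2^(2 + 1) + 2^2 + 2 + 1  →[2↦3]→  3^(3 + 1) + 3^3 + 3 + 1 = 112  −1 ⇒ G_1=111
G_1=111  [base 3] 3^(3 + 1) + 3^3 + 3  →[3↦4]→  4^(4 + 1) + 4^4 + 4 = 1284  −1 ⇒ G_2=1283
G_2=1283  [base 4] 4^(4 + 1) + 4^4 + 3  →[4↦5]→  5^(5 + 1) + 5^5 + 3 = 18753  −1 ⇒ G_3=18752
G_3=18752  [base 5] 5^(5 + 1) + 5^5 + 2  →[5↦6]→  6^(6 + 1) + 6^6 + 2 = 326594  −1 ⇒ G_4=326593

18752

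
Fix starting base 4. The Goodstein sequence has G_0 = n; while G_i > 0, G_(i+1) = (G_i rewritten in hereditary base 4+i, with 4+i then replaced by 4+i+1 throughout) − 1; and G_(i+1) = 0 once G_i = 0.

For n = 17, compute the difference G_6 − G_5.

17 —HB4→ 4^2 + 1 —bump→ 5^2 + 1 = 26 —(−1)→ 25
25 —HB5→ 5^2 —bump→ 6^2 = 36 —(−1)→ 35
35 —HB6→ 5·6 + 5 —bump→ 5·7 + 5 = 40 —(−1)→ 39
39 —HB7→ 5·7 + 4 —bump→ 5·8 + 4 = 44 —(−1)→ 43
43 —HB8→ 5·8 + 3 —bump→ 5·9 + 3 = 48 —(−1)→ 47
47 —HB9→ 5·9 + 2 —bump→ 5·10 + 2 = 52 —(−1)→ 51

4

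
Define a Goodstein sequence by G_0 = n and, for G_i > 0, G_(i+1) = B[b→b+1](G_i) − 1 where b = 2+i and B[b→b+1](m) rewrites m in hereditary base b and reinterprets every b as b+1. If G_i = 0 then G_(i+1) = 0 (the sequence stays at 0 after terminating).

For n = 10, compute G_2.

1025

10 —HB2→ 2^(2 + 1) + 2 —bump→ 3^(3 + 1) + 3 = 84 —(−1)→ 83
83 —HB3→ 3^(3 + 1) + 2 —bump→ 4^(4 + 1) + 2 = 1026 —(−1)→ 1025
1025 —HB4→ 4^(4 + 1) + 1 —bump→ 5^(5 + 1) + 1 = 15626 —(−1)→ 15625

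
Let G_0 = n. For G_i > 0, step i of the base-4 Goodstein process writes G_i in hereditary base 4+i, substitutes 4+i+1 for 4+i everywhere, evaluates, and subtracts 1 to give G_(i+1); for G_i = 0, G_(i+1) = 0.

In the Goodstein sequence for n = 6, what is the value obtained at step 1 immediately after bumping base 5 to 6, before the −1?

7

step 0: 6 = 4 + 2; sub 5 for 4: 5 + 2; = 7; G_1 = 7−1 = 6
step 1: 6 = 5 + 1; sub 6 for 5: 6 + 1; = 7; G_2 = 7−1 = 6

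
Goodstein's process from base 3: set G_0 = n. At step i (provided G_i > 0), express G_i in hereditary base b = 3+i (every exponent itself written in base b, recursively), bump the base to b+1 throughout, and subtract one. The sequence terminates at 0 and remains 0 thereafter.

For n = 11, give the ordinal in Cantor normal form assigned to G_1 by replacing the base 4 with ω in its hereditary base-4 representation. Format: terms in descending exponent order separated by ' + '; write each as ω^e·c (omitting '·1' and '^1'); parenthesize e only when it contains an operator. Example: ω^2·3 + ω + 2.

G_0=11  [base 3] 3^2 + 2  →[3↦4]→  4^2 + 2 = 18  −1 ⇒ G_1=17
G_1=17  [base 4] 4^2 + 1  →[4↦5]→  5^2 + 1 = 26  −1 ⇒ G_2=25

ω^2 + 1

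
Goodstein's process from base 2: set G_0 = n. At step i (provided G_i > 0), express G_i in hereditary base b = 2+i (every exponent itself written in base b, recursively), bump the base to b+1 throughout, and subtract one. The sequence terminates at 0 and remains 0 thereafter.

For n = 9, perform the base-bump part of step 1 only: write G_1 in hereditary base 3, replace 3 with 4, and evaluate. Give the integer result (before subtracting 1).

step 0: 9 = 2^(2 + 1) + 1; sub 3 for 2: 3^(3 + 1) + 1; = 82; G_1 = 82−1 = 81
step 1: 81 = 3^(3 + 1); sub 4 for 3: 4^(4 + 1); = 1024; G_2 = 1024−1 = 1023

1024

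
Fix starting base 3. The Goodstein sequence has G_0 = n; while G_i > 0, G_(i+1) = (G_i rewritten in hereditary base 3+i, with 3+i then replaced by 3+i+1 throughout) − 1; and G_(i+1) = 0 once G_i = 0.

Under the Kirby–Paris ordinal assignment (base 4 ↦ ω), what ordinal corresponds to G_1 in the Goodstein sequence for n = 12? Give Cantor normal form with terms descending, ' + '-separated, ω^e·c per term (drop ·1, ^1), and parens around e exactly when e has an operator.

step 0: 12 = 3^2 + 3; sub 4 for 3: 4^2 + 4; = 20; G_1 = 20−1 = 19
step 1: 19 = 4^2 + 3; sub 5 for 4: 5^2 + 3; = 28; G_2 = 28−1 = 27

ω^2 + 3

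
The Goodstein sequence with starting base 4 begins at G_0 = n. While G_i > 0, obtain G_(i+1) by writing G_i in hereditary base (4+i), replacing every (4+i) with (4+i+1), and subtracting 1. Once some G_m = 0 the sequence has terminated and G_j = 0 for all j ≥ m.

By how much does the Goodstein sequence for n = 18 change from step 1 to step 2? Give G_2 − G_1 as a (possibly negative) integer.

G_0=18  [base 4] 4^2 + 2  →[4↦5]→  5^2 + 2 = 27  −1 ⇒ G_1=26
G_1=26  [base 5] 5^2 + 1  →[5↦6]→  6^2 + 1 = 37  −1 ⇒ G_2=36

10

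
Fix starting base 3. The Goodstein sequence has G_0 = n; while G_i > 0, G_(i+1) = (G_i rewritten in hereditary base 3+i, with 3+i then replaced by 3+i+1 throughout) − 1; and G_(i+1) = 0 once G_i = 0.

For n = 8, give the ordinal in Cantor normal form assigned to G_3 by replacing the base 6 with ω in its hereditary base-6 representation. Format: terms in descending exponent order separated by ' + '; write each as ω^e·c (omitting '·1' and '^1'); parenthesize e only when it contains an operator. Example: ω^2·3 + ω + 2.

ω + 5

base 3: 8 = 2·3 + 2; at 4: 2·4 + 2 = 10; next = 9
base 4: 9 = 2·4 + 1; at 5: 2·5 + 1 = 11; next = 10
base 5: 10 = 2·5; at 6: 2·6 = 12; next = 11
base 6: 11 = 6 + 5; at 7: 7 + 5 = 12; next = 11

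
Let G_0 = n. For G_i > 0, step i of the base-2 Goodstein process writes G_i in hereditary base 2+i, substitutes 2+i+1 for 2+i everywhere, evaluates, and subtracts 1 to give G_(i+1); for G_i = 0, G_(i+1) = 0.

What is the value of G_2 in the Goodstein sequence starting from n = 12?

1065

G_0=12  [base 2] 2^(2 + 1) + 2^2  →[2↦3]→  3^(3 + 1) + 3^3 = 108  −1 ⇒ G_1=107
G_1=107  [base 3] 3^(3 + 1) + 2·3^2 + 2·3 + 2  →[3↦4]→  4^(4 + 1) + 2·4^2 + 2·4 + 2 = 1066  −1 ⇒ G_2=1065
G_2=1065  [base 4] 4^(4 + 1) + 2·4^2 + 2·4 + 1  →[4↦5]→  5^(5 + 1) + 2·5^2 + 2·5 + 1 = 15686  −1 ⇒ G_3=15685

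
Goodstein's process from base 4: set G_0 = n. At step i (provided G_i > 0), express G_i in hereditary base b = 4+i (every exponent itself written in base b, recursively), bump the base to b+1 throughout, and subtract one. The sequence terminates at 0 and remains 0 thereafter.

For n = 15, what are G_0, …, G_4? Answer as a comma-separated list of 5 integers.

15, 17, 19, 21, 23

(0) 15|_4 = 3·4 + 3 ↦ 3·5 + 3|_5 = 18 ⇒ 17
(1) 17|_5 = 3·5 + 2 ↦ 3·6 + 2|_6 = 20 ⇒ 19
(2) 19|_6 = 3·6 + 1 ↦ 3·7 + 1|_7 = 22 ⇒ 21
(3) 21|_7 = 3·7 ↦ 3·8|_8 = 24 ⇒ 23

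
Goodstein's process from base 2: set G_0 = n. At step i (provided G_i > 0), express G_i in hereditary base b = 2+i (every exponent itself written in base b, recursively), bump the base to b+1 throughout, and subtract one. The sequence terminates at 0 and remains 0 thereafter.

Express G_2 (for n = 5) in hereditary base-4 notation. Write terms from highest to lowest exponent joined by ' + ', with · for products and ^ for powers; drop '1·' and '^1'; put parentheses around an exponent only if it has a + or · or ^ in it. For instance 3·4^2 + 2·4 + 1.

3·4^3 + 3·4^2 + 3·4 + 3

[0] 5 ≡ 2^2 + 1 (base 2). Lift 3: 28. −1: 27.
[1] 27 ≡ 3^3 (base 3). Lift 4: 256. −1: 255.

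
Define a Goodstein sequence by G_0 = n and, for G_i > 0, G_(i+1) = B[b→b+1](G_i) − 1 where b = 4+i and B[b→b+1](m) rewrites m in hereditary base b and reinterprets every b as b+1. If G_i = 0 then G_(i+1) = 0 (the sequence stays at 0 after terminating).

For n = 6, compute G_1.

6

i=0: 6 = 4 + 2 (b=4); 4→5: 5 + 2 = 7; 7−1 = 6
i=1: 6 = 5 + 1 (b=5); 5→6: 6 + 1 = 7; 7−1 = 6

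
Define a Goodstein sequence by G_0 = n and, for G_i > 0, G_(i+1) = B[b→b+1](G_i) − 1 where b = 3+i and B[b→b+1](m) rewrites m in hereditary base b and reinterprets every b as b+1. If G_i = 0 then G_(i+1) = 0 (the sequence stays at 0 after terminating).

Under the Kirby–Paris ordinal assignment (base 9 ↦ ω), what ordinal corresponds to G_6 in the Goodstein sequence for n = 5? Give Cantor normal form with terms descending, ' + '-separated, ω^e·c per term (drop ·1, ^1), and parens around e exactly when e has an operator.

5 —HB3→ 3 + 2 —bump→ 4 + 2 = 6 —(−1)→ 5
5 —HB4→ 4 + 1 —bump→ 5 + 1 = 6 —(−1)→ 5
5 —HB5→ 5 —bump→ 6 = 6 —(−1)→ 5
5 —HB6→ 5 —bump→ 5 = 5 —(−1)→ 4
4 —HB7→ 4 —bump→ 4 = 4 —(−1)→ 3
3 —HB8→ 3 —bump→ 3 = 3 —(−1)→ 2
2 —HB9→ 2 —bump→ 2 = 2 —(−1)→ 1

2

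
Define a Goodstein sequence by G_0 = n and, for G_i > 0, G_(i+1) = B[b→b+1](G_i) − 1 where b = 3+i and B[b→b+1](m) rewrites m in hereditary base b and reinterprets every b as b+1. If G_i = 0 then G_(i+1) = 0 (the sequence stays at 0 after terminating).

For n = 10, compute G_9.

43

(0) 10|_3 = 3^2 + 1 ↦ 4^2 + 1|_4 = 17 ⇒ 16
(1) 16|_4 = 4^2 ↦ 5^2|_5 = 25 ⇒ 24
(2) 24|_5 = 4·5 + 4 ↦ 4·6 + 4|_6 = 28 ⇒ 27
(3) 27|_6 = 4·6 + 3 ↦ 4·7 + 3|_7 = 31 ⇒ 30
(4) 30|_7 = 4·7 + 2 ↦ 4·8 + 2|_8 = 34 ⇒ 33
(5) 33|_8 = 4·8 + 1 ↦ 4·9 + 1|_9 = 37 ⇒ 36
(6) 36|_9 = 4·9 ↦ 4·10|_10 = 40 ⇒ 39
(7) 39|_10 = 3·10 + 9 ↦ 3·11 + 9|_11 = 42 ⇒ 41
(8) 41|_11 = 3·11 + 8 ↦ 3·12 + 8|_12 = 44 ⇒ 43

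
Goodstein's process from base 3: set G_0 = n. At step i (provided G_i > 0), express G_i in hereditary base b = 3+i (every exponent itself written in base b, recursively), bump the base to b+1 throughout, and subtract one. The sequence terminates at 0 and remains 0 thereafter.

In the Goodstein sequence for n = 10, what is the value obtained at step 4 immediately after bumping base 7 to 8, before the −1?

base 3: 10 = 3^2 + 1; at 4: 4^2 + 1 = 17; next = 16
base 4: 16 = 4^2; at 5: 5^2 = 25; next = 24
base 5: 24 = 4·5 + 4; at 6: 4·6 + 4 = 28; next = 27
base 6: 27 = 4·6 + 3; at 7: 4·7 + 3 = 31; next = 30

34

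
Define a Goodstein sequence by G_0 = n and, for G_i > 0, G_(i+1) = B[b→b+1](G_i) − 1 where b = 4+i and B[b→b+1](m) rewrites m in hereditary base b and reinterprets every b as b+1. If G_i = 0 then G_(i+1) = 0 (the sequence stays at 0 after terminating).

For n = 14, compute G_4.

21

base 4: 14 = 3·4 + 2; at 5: 3·5 + 2 = 17; next = 16
base 5: 16 = 3·5 + 1; at 6: 3·6 + 1 = 19; next = 18
base 6: 18 = 3·6; at 7: 3·7 = 21; next = 20
base 7: 20 = 2·7 + 6; at 8: 2·8 + 6 = 22; next = 21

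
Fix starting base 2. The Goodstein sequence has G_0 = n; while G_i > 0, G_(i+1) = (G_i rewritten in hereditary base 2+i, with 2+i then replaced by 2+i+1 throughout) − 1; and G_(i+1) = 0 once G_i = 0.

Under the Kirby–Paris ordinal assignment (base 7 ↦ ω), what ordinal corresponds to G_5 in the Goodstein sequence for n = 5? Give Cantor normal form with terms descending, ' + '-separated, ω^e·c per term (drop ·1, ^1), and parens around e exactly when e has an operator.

ω^3·3 + ω^2·3 + ω·3

5 —HB2→ 2^2 + 1 —bump→ 3^3 + 1 = 28 —(−1)→ 27
27 —HB3→ 3^3 —bump→ 4^4 = 256 —(−1)→ 255
255 —HB4→ 3·4^3 + 3·4^2 + 3·4 + 3 —bump→ 3·5^3 + 3·5^2 + 3·5 + 3 = 468 —(−1)→ 467
467 —HB5→ 3·5^3 + 3·5^2 + 3·5 + 2 —bump→ 3·6^3 + 3·6^2 + 3·6 + 2 = 776 —(−1)→ 775
775 —HB6→ 3·6^3 + 3·6^2 + 3·6 + 1 —bump→ 3·7^3 + 3·7^2 + 3·7 + 1 = 1198 —(−1)→ 1197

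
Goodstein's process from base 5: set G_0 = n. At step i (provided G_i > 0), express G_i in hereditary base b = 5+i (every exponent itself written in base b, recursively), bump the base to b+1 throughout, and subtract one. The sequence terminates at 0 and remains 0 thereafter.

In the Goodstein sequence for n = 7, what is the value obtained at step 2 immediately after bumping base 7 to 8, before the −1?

8

G_0 = 7. HB_5(7) = 5 + 2. Bump = 8. G_1 = 7.
G_1 = 7. HB_6(7) = 6 + 1. Bump = 8. G_2 = 7.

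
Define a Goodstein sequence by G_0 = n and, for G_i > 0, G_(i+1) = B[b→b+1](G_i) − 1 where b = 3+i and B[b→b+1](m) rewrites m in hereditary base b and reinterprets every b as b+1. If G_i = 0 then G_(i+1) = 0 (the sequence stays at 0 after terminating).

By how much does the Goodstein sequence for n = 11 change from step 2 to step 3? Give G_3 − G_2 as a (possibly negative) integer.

base 3: 11 = 3^2 + 2; at 4: 4^2 + 2 = 18; next = 17
base 4: 17 = 4^2 + 1; at 5: 5^2 + 1 = 26; next = 25
base 5: 25 = 5^2; at 6: 6^2 = 36; next = 35

10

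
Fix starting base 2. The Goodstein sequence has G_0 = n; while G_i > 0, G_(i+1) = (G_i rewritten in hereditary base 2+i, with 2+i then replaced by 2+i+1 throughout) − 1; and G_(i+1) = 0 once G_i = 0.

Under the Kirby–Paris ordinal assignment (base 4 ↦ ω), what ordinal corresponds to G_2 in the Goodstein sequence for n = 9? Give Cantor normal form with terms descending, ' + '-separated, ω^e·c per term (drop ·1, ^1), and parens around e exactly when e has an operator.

(0) 9|_2 = 2^(2 + 1) + 1 ↦ 3^(3 + 1) + 1|_3 = 82 ⇒ 81
(1) 81|_3 = 3^(3 + 1) ↦ 4^(4 + 1)|_4 = 1024 ⇒ 1023
(2) 1023|_4 = 3·4^4 + 3·4^3 + 3·4^2 + 3·4 + 3 ↦ 3·5^5 + 3·5^3 + 3·5^2 + 3·5 + 3|_5 = 9843 ⇒ 9842

ω^ω·3 + ω^3·3 + ω^2·3 + ω·3 + 3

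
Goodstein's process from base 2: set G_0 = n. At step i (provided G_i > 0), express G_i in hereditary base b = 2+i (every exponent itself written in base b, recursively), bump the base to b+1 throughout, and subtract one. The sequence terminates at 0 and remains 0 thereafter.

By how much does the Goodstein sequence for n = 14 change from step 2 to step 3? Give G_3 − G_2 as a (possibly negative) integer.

[0] 14 ≡ 2^(2 + 1) + 2^2 + 2 (base 2). Lift 3: 111. −1: 110.
[1] 110 ≡ 3^(3 + 1) + 3^3 + 2 (base 3). Lift 4: 1282. −1: 1281.
[2] 1281 ≡ 4^(4 + 1) + 4^4 + 1 (base 4). Lift 5: 18751. −1: 18750.

17469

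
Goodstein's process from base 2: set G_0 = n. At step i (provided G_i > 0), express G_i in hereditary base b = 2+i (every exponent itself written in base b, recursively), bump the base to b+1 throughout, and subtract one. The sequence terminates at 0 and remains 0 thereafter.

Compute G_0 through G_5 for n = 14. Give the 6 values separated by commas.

14 —HB2→ 2^(2 + 1) + 2^2 + 2 —bump→ 3^(3 + 1) + 3^3 + 3 = 111 —(−1)→ 110
110 —HB3→ 3^(3 + 1) + 3^3 + 2 —bump→ 4^(4 + 1) + 4^4 + 2 = 1282 —(−1)→ 1281
1281 —HB4→ 4^(4 + 1) + 4^4 + 1 —bump→ 5^(5 + 1) + 5^5 + 1 = 18751 —(−1)→ 18750
18750 —HB5→ 5^(5 + 1) + 5^5 —bump→ 6^(6 + 1) + 6^6 = 326592 —(−1)→ 326591
326591 —HB6→ 6^(6 + 1) + 5·6^5 + 5·6^4 + 5·6^3 + 5·6^2 + 5·6 + 5 —bump→ 7^(7 + 1) + 5·7^5 + 5·7^4 + 5·7^3 + 5·7^2 + 5·7 + 5 = 5862841 —(−1)→ 5862840

14, 110, 1281, 18750, 326591, 5862840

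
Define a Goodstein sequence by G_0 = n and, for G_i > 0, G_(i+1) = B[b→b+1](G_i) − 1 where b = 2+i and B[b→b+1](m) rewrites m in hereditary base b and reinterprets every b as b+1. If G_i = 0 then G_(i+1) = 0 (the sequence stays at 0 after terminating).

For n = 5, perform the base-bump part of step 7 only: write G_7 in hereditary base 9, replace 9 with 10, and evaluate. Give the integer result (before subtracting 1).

3326

(0) 5|_2 = 2^2 + 1 ↦ 3^3 + 1|_3 = 28 ⇒ 27
(1) 27|_3 = 3^3 ↦ 4^4|_4 = 256 ⇒ 255
(2) 255|_4 = 3·4^3 + 3·4^2 + 3·4 + 3 ↦ 3·5^3 + 3·5^2 + 3·5 + 3|_5 = 468 ⇒ 467
(3) 467|_5 = 3·5^3 + 3·5^2 + 3·5 + 2 ↦ 3·6^3 + 3·6^2 + 3·6 + 2|_6 = 776 ⇒ 775
(4) 775|_6 = 3·6^3 + 3·6^2 + 3·6 + 1 ↦ 3·7^3 + 3·7^2 + 3·7 + 1|_7 = 1198 ⇒ 1197
(5) 1197|_7 = 3·7^3 + 3·7^2 + 3·7 ↦ 3·8^3 + 3·8^2 + 3·8|_8 = 1752 ⇒ 1751
(6) 1751|_8 = 3·8^3 + 3·8^2 + 2·8 + 7 ↦ 3·9^3 + 3·9^2 + 2·9 + 7|_9 = 2455 ⇒ 2454
(7) 2454|_9 = 3·9^3 + 3·9^2 + 2·9 + 6 ↦ 3·10^3 + 3·10^2 + 2·10 + 6|_10 = 3326 ⇒ 3325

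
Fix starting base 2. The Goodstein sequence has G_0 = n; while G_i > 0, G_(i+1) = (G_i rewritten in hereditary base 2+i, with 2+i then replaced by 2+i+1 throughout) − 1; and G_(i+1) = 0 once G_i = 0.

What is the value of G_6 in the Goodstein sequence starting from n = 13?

134219479

base 2: 13 = 2^(2 + 1) + 2^2 + 1; at 3: 3^(3 + 1) + 3^3 + 1 = 109; next = 108
base 3: 108 = 3^(3 + 1) + 3^3; at 4: 4^(4 + 1) + 4^4 = 1280; next = 1279
base 4: 1279 = 4^(4 + 1) + 3·4^3 + 3·4^2 + 3·4 + 3; at 5: 5^(5 + 1) + 3·5^3 + 3·5^2 + 3·5 + 3 = 16093; next = 16092
base 5: 16092 = 5^(5 + 1) + 3·5^3 + 3·5^2 + 3·5 + 2; at 6: 6^(6 + 1) + 3·6^3 + 3·6^2 + 3·6 + 2 = 280712; next = 280711
base 6: 280711 = 6^(6 + 1) + 3·6^3 + 3·6^2 + 3·6 + 1; at 7: 7^(7 + 1) + 3·7^3 + 3·7^2 + 3·7 + 1 = 5765999; next = 5765998
base 7: 5765998 = 7^(7 + 1) + 3·7^3 + 3·7^2 + 3·7; at 8: 8^(8 + 1) + 3·8^3 + 3·8^2 + 3·8 = 134219480; next = 134219479
base 8: 134219479 = 8^(8 + 1) + 3·8^3 + 3·8^2 + 2·8 + 7; at 9: 9^(9 + 1) + 3·9^3 + 3·9^2 + 2·9 + 7 = 3486786856; next = 3486786855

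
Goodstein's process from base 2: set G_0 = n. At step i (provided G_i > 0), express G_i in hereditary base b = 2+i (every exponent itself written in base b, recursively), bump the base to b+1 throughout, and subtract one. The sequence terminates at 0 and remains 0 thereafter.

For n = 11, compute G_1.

G_0 = 11. HB_2(11) = 2^(2 + 1) + 2 + 1. Bump = 85. G_1 = 84.
G_1 = 84. HB_3(84) = 3^(3 + 1) + 3. Bump = 1028. G_2 = 1027.

84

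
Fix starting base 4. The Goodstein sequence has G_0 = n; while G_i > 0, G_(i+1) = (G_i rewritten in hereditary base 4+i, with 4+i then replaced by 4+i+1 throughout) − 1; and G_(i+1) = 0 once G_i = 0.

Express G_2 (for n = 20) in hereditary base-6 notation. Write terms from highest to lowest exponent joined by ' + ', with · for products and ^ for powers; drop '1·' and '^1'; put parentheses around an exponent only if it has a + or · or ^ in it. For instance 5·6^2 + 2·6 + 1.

G_0=20  [base 4] 4^2 + 4  →[4↦5]→  5^2 + 5 = 30  −1 ⇒ G_1=29
G_1=29  [base 5] 5^2 + 4  →[5↦6]→  6^2 + 4 = 40  −1 ⇒ G_2=39
G_2=39  [base 6] 6^2 + 3  →[6↦7]→  7^2 + 3 = 52  −1 ⇒ G_3=51

6^2 + 3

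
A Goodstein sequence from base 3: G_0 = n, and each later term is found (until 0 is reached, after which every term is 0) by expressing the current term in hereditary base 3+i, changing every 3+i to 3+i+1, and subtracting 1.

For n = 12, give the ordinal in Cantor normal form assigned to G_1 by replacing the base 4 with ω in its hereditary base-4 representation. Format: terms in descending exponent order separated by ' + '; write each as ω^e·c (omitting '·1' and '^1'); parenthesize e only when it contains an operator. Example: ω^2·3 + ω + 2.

base 3: 12 = 3^2 + 3; at 4: 4^2 + 4 = 20; next = 19
base 4: 19 = 4^2 + 3; at 5: 5^2 + 3 = 28; next = 27

ω^2 + 3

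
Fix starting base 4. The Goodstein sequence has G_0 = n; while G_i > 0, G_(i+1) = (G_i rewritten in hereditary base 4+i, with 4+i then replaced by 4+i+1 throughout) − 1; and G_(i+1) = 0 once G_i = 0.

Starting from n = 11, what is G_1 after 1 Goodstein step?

base 4: 11 = 2·4 + 3; at 5: 2·5 + 3 = 13; next = 12
base 5: 12 = 2·5 + 2; at 6: 2·6 + 2 = 14; next = 13

12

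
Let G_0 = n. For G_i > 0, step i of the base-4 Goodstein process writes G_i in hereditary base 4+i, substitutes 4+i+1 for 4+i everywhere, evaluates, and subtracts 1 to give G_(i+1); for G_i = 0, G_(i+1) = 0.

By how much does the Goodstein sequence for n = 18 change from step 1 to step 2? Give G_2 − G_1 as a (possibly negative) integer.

G_0=18  [base 4] 4^2 + 2  →[4↦5]→  5^2 + 2 = 27  −1 ⇒ G_1=26
G_1=26  [base 5] 5^2 + 1  →[5↦6]→  6^2 + 1 = 37  −1 ⇒ G_2=36

10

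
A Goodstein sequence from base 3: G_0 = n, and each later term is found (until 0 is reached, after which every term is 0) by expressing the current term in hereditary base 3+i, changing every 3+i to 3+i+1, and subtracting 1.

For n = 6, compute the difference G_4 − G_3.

G_0 = 6. HB_3(6) = 2·3. Bump = 8. G_1 = 7.
G_1 = 7. HB_4(7) = 4 + 3. Bump = 8. G_2 = 7.
G_2 = 7. HB_5(7) = 5 + 2. Bump = 8. G_3 = 7.
G_3 = 7. HB_6(7) = 6 + 1. Bump = 8. G_4 = 7.

0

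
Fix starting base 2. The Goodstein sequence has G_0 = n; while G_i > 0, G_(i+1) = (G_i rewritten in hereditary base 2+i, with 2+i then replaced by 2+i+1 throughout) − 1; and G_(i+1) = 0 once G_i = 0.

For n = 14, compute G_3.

18750

i=0: 14 = 2^(2 + 1) + 2^2 + 2 (b=2); 2→3: 3^(3 + 1) + 3^3 + 3 = 111; 111−1 = 110
i=1: 110 = 3^(3 + 1) + 3^3 + 2 (b=3); 3→4: 4^(4 + 1) + 4^4 + 2 = 1282; 1282−1 = 1281
i=2: 1281 = 4^(4 + 1) + 4^4 + 1 (b=4); 4→5: 5^(5 + 1) + 5^5 + 1 = 18751; 18751−1 = 18750
i=3: 18750 = 5^(5 + 1) + 5^5 (b=5); 5→6: 6^(6 + 1) + 6^6 = 326592; 326592−1 = 326591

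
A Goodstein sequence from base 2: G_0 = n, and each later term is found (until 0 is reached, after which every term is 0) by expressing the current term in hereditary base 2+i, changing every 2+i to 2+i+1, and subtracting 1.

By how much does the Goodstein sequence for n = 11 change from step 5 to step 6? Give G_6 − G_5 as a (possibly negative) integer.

base 2: 11 = 2^(2 + 1) + 2 + 1; at 3: 3^(3 + 1) + 3 + 1 = 85; next = 84
base 3: 84 = 3^(3 + 1) + 3; at 4: 4^(4 + 1) + 4 = 1028; next = 1027
base 4: 1027 = 4^(4 + 1) + 3; at 5: 5^(5 + 1) + 3 = 15628; next = 15627
base 5: 15627 = 5^(5 + 1) + 2; at 6: 6^(6 + 1) + 2 = 279938; next = 279937
base 6: 279937 = 6^(6 + 1) + 1; at 7: 7^(7 + 1) + 1 = 5764802; next = 5764801
base 7: 5764801 = 7^(7 + 1); at 8: 8^(8 + 1) = 134217728; next = 134217727

128452926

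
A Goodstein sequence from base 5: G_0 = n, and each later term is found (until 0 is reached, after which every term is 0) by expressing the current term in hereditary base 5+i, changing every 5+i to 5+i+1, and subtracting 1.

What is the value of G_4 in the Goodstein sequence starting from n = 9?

9

(0) 9|_5 = 5 + 4 ↦ 6 + 4|_6 = 10 ⇒ 9
(1) 9|_6 = 6 + 3 ↦ 7 + 3|_7 = 10 ⇒ 9
(2) 9|_7 = 7 + 2 ↦ 8 + 2|_8 = 10 ⇒ 9
(3) 9|_8 = 8 + 1 ↦ 9 + 1|_9 = 10 ⇒ 9
(4) 9|_9 = 9 ↦ 10|_10 = 10 ⇒ 9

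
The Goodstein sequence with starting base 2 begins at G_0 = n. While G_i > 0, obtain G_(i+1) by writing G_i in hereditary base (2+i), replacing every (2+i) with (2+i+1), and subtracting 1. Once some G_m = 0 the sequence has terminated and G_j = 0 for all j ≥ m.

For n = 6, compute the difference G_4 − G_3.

43530

step 0: 6 = 2^2 + 2; sub 3 for 2: 3^3 + 3; = 30; G_1 = 30−1 = 29
step 1: 29 = 3^3 + 2; sub 4 for 3: 4^4 + 2; = 258; G_2 = 258−1 = 257
step 2: 257 = 4^4 + 1; sub 5 for 4: 5^5 + 1; = 3126; G_3 = 3126−1 = 3125
step 3: 3125 = 5^5; sub 6 for 5: 6^6; = 46656; G_4 = 46656−1 = 46655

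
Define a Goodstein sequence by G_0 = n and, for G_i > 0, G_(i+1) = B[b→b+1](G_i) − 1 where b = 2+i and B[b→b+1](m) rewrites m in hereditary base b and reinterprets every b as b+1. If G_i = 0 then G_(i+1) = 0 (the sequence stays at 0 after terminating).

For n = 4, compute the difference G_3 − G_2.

19

4 —HB2→ 2^2 —bump→ 3^3 = 27 —(−1)→ 26
26 —HB3→ 2·3^2 + 2·3 + 2 —bump→ 2·4^2 + 2·4 + 2 = 42 —(−1)→ 41
41 —HB4→ 2·4^2 + 2·4 + 1 —bump→ 2·5^2 + 2·5 + 1 = 61 —(−1)→ 60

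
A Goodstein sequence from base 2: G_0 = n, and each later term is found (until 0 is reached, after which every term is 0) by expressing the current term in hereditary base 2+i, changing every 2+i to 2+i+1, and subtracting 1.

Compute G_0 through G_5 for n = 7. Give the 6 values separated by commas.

base 2: 7 = 2^2 + 2 + 1; at 3: 3^3 + 3 + 1 = 31; next = 30
base 3: 30 = 3^3 + 3; at 4: 4^4 + 4 = 260; next = 259
base 4: 259 = 4^4 + 3; at 5: 5^5 + 3 = 3128; next = 3127
base 5: 3127 = 5^5 + 2; at 6: 6^6 + 2 = 46658; next = 46657
base 6: 46657 = 6^6 + 1; at 7: 7^7 + 1 = 823544; next = 823543

7, 30, 259, 3127, 46657, 823543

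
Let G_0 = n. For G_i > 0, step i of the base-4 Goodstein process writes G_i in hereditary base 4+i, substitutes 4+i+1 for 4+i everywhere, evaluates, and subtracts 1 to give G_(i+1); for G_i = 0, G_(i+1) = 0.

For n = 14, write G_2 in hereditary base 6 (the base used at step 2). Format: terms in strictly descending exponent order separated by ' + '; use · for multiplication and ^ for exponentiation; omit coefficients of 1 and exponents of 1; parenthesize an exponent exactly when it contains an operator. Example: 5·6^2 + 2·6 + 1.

3·6

[0] 14 ≡ 3·4 + 2 (base 4). Lift 5: 17. −1: 16.
[1] 16 ≡ 3·5 + 1 (base 5). Lift 6: 19. −1: 18.
[2] 18 ≡ 3·6 (base 6). Lift 7: 21. −1: 20.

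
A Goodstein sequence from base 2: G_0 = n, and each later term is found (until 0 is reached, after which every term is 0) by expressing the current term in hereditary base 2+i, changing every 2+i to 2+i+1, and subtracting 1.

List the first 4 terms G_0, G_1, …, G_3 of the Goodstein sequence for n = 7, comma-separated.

step 0: 7 = 2^2 + 2 + 1; sub 3 for 2: 3^3 + 3 + 1; = 31; G_1 = 31−1 = 30
step 1: 30 = 3^3 + 3; sub 4 for 3: 4^4 + 4; = 260; G_2 = 260−1 = 259
step 2: 259 = 4^4 + 3; sub 5 for 4: 5^5 + 3; = 3128; G_3 = 3128−1 = 3127

7, 30, 259, 3127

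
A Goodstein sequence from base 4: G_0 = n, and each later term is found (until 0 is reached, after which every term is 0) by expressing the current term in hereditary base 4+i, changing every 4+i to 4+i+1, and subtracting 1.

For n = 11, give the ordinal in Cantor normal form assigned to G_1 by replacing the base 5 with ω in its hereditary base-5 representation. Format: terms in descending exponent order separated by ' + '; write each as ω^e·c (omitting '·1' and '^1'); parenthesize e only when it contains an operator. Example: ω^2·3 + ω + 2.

ω·2 + 2

(0) 11|_4 = 2·4 + 3 ↦ 2·5 + 3|_5 = 13 ⇒ 12
(1) 12|_5 = 2·5 + 2 ↦ 2·6 + 2|_6 = 14 ⇒ 13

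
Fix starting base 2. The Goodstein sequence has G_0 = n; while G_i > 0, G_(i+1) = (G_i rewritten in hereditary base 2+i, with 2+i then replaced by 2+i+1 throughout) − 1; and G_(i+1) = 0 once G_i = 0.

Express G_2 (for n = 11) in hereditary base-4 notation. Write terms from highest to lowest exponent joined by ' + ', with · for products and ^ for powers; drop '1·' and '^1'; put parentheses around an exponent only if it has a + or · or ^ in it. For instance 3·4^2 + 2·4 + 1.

4^(4 + 1) + 3

[0] 11 ≡ 2^(2 + 1) + 2 + 1 (base 2). Lift 3: 85. −1: 84.
[1] 84 ≡ 3^(3 + 1) + 3 (base 3). Lift 4: 1028. −1: 1027.
[2] 1027 ≡ 4^(4 + 1) + 3 (base 4). Lift 5: 15628. −1: 15627.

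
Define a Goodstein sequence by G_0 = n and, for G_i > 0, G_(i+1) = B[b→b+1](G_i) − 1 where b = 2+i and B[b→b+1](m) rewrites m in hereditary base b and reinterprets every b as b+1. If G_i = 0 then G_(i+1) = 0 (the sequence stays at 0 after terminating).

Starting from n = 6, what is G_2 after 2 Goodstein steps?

257

[0] 6 ≡ 2^2 + 2 (base 2). Lift 3: 30. −1: 29.
[1] 29 ≡ 3^3 + 2 (base 3). Lift 4: 258. −1: 257.
[2] 257 ≡ 4^4 + 1 (base 4). Lift 5: 3126. −1: 3125.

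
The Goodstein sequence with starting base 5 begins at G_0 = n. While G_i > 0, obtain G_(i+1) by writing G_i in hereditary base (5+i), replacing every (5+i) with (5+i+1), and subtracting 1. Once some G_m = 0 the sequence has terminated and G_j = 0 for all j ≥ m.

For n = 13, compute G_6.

17

step 0: 13 = 2·5 + 3; sub 6 for 5: 2·6 + 3; = 15; G_1 = 15−1 = 14
step 1: 14 = 2·6 + 2; sub 7 for 6: 2·7 + 2; = 16; G_2 = 16−1 = 15
step 2: 15 = 2·7 + 1; sub 8 for 7: 2·8 + 1; = 17; G_3 = 17−1 = 16
step 3: 16 = 2·8; sub 9 for 8: 2·9; = 18; G_4 = 18−1 = 17
step 4: 17 = 9 + 8; sub 10 for 9: 10 + 8; = 18; G_5 = 18−1 = 17
step 5: 17 = 10 + 7; sub 11 for 10: 11 + 7; = 18; G_6 = 18−1 = 17
step 6: 17 = 11 + 6; sub 12 for 11: 12 + 6; = 18; G_7 = 18−1 = 17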